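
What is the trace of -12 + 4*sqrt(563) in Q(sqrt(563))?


Tr(a + b*sqrt(d)) = (a + b*sqrt(d)) + (a - b*sqrt(d)) = 2a
= 2 * (-12)
= -24

-24


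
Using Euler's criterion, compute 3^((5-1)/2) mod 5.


p = 5 is prime and the exponent is (p-1)/2 = 2, so by Euler's criterion 3^2 = (3/5) = +1 or -1 mod 5.
Compute by square-and-multiply:
  2 = 2 (binary 10)
  Repeated squaring mod 5: 3^1 = 3, 3^2 = 4
  3^2 = 4 mod 5
Result 4 = p - 1 = -1 mod 5: 3 is a quadratic non-residue mod 5. As a residue in [0, p-1] the value is 4.
3^2 mod 5 = 4

4


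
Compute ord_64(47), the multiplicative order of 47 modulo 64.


We want ord_64(47), the smallest k >= 1 with 47^k = 1 mod 64.
n = 64 = 2^6, phi(64) = 32; the order divides phi(n).
Divisors of 32: 1, 2, 4, 8, 16, 32
Repeated squaring mod 64: 47^1 = 47, 47^2 = 33, 47^4 = 1, 47^8 = 1, 47^16 = 1, 47^32 = 1
Test divisors in increasing order:
  k=1: 47^1 = 47 mod 64
  k=2: 47^2 = 33 mod 64
  k=4: 47^4 = 1 mod 64  <- first divisor giving 1
Order = 4

4


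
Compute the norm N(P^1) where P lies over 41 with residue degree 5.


N(P^a) = p^(a*f)
= 41^(1*5)
= 41^5
= 115856201

115856201


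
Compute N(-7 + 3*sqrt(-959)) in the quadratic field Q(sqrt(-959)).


N(a + b*sqrt(d)) = a^2 - d*b^2
= (-7)^2 - (-959)*(3)^2
= 49 + 8631
= 8680

8680


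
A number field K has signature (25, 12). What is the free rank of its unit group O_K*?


By Dirichlet's unit theorem:
rank = r1 + r2 - 1
= 25 + 12 - 1
= 36

36


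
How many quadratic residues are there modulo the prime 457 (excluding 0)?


For prime p, the number of non-zero quadratic residues is (p-1)/2.
= (457-1)/2
= 228

228


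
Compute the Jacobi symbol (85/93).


Compute (85/93) via quadratic reciprocity:
  reciprocity: (85/93) -> +(93/85)
  reduce: (8/85)
  pull out 2: (2/85) = -1  (since 85 mod 8 = 5)
  pull out 2: (2/85) = -1  (since 85 mod 8 = 5)
  pull out 2: (2/85) = -1  (since 85 mod 8 = 5)
  (1/85) = 1
Product of signs = -1

-1


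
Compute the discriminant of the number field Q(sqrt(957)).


For K = Q(sqrt(d)) with d squarefree: disc(K) = d if d = 1 mod 4, and disc(K) = 4d if d = 2 or 3 mod 4.
Here d = 957, and d mod 4 = 1.
d = 1 mod 4 (O_K = Z[(1+sqrt(d))/2]), so disc(K) = d = 957

957


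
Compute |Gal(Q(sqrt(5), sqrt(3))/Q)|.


The 2 square roots of distinct primes are multiplicatively independent over Q,
so [K:Q] = 2^2 and Gal(K/Q) is isomorphic to (Z/2Z)^2.
|Gal| = 2^2 = 4

4


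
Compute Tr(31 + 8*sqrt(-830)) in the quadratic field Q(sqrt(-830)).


Tr(a + b*sqrt(d)) = (a + b*sqrt(d)) + (a - b*sqrt(d)) = 2a
= 2 * (31)
= 62

62


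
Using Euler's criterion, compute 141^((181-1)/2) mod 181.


p = 181 is prime and the exponent is (p-1)/2 = 90, so by Euler's criterion 141^90 = (141/181) = +1 or -1 mod 181.
Compute by square-and-multiply:
  90 = 64 + 16 + 8 + 2 (binary 1011010)
  Repeated squaring mod 181: 141^1 = 141, 141^2 = 152, 141^4 = 117, 141^8 = 114, 141^16 = 145, 141^32 = 29, 141^64 = 117
  141^90 = 141^64 * 141^16 * 141^8 * 141^2 = 117 * 145 * 114 * 152 mod 181
    117 * 145 = 16965 = 132 mod 181
    132 * 114 = 15048 = 25 mod 181
    25 * 152 = 3800 = 180 mod 181
  141^90 = 180 mod 181
Result 180 = p - 1 = -1 mod 181: 141 is a quadratic non-residue mod 181. As a residue in [0, p-1] the value is 180.
141^90 mod 181 = 180

180


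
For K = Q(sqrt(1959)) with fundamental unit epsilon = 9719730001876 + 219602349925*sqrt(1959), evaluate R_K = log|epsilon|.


epsilon = 9719730001876 + 219602349925*sqrt(1959)
= 1.9439e+13
R = ln(1.9439e+13)
= 30.5983

30.5983


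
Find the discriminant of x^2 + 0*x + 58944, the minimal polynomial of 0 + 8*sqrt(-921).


The element 0 + 8*sqrt(-921) has minimal polynomial:
x^2 + 0*x + 58944
Discriminant = (0)^2 - 4*(58944)
= 0 - 235776
= -235776

-235776


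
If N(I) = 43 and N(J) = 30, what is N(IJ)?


N(IJ) = N(I) * N(J)
= 43 * 30
= 1290

1290


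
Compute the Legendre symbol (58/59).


p = 59 is prime, so compute (58/59) with the reciprocity algorithm (Jacobi-symbol steps: pull out 2s via (2/n), flip via reciprocity, reduce):
  pull out 2: (2/59) = -1  (since 59 mod 8 = 3)
  reciprocity: (29/59) -> +(59/29)
  reduce: (1/29)
  (1/29) = 1
Product of signs = -1
(58/59) = -1

-1


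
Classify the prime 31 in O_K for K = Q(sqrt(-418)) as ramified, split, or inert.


K = Q(sqrt(-418)). Since d mod 4 = 2, disc(K) = -1672.
Check p | disc: -1672 mod 31 = 2.
p does not divide disc. Compute Legendre symbol (d/p):
16^((31-1)/2) mod 31 = 1
(d/p) = 1, so p splits: (p) = P*P' with e=1, f=1, g=2.
Therefore p is split.

split


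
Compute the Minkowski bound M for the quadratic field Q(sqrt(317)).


d = 317, d mod 4 = 1, so disc(K) = d = 317; |disc(K)| = 317
Real quadratic field, so n = 2, s = r2 = 0, r1 = 2
M = (n!/n^n) * (4/pi)^s * sqrt(|disc(K)|) = (2!/2^2) * (4/pi)^0 * sqrt(317)
= 0.5 * 1.000000 * 17.804494
= 8.9022

8.9022


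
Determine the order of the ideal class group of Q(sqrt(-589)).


K = Q(sqrt(-589)). d mod 4 = 3, so D = disc(K) = 4d = -2356
h(K) equals the number of primitive reduced positive-definite forms (a, b, c) = a*x^2 + b*x*y + c*y^2 with b^2 - 4ac = D,
where reduced means |b| <= a <= c, with b >= 0 whenever |b| = a or a = c, and primitive means gcd(a, b, c) = 1.
Reduced forces 3a^2 <= |D| = 2356, so 1 <= a <= 28; b must have the parity of D, and c = (b^2 - D)/(4a) must be an integer >= a.
Enumerate a = 1..28, b in [-a, a]:
  a=1: (1, 0, 589)  [1]
  a=2: (2, 2, 295)  [1]
  a=3..4: none
  a=5: (5, -2, 118), (5, 2, 118)  [2]
  a=6..9: none
  a=10: (10, -2, 59), (10, 2, 59)  [2]
  a=11: (11, -8, 55), (11, 8, 55)  [2]
  a=12: none
  a=13: (13, -6, 46), (13, 6, 46)  [2]
  a=14..18: none
  a=19: (19, 0, 31)  [1]
  a=20..21: none
  a=22: (22, -14, 29), (22, 14, 29)  [2]
  a=23: (23, -6, 26), (23, 6, 26)  [2]
  a=24: none
  a=25: (25, 12, 25)  [1]
  a=26..28: none
Total reduced forms: 1 + 1 + 2 + 2 + 2 + 2 + 1 + 2 + 2 + 1 = 16
h = 16

16


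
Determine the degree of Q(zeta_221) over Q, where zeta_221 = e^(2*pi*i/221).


The degree equals Euler's totient phi(221).
221 = 13 * 17
phi(221) = 192

192


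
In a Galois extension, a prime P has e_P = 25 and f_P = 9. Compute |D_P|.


|D_P| = e * f
= 25 * 9
= 225

225


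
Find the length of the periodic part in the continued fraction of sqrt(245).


Run the CF algorithm for sqrt(245).
a_0 = floor(sqrt(245)) = 15; set m_0=0, q_0=1.
Recurrence: m' = q*a - m,  q' = (d - m'^2)/q,  a' = floor((a_0 + m')/q').
  step 1: m=15, q=20, a=1
  step 2: m=5, q=11, a=1
  step 3: m=6, q=19, a=1
  step 4: m=13, q=4, a=7
  step 5: m=15, q=5, a=6
  step 6: m=15, q=4, a=7
  step 7: m=13, q=19, a=1
  step 8: m=6, q=11, a=1
  step 9: m=5, q=20, a=1
  step 10: m=15, q=1, a=30
a_10 = 2*a_0 = 30, so the period closes here.
sqrt(245) = [15; 1, 1, 1, 7, 6, 7, 1, 1, 1, 30]
Period length = 10

10


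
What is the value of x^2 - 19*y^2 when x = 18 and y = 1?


x^2 - d*y^2
= 18^2 - 19*1^2
= 324 - 19
= 305

305


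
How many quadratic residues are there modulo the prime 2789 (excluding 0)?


For prime p, the number of non-zero quadratic residues is (p-1)/2.
= (2789-1)/2
= 1394

1394


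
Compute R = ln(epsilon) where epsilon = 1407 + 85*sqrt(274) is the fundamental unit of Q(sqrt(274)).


epsilon = 1407 + 85*sqrt(274)
= 2814.0004
R = ln(2814.0004)
= 7.9424

7.9424


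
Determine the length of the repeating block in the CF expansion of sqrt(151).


Run the CF algorithm for sqrt(151).
a_0 = floor(sqrt(151)) = 12; set m_0=0, q_0=1.
Recurrence: m' = q*a - m,  q' = (d - m'^2)/q,  a' = floor((a_0 + m')/q').
  step 1: m=12, q=7, a=3
  step 2: m=9, q=10, a=2
  step 3: m=11, q=3, a=7
  step 4: m=10, q=17, a=1
  step 5: m=7, q=6, a=3
  step 6: m=11, q=5, a=4
  step 7: m=9, q=14, a=1
  step 8: m=5, q=9, a=1
  step 9: m=4, q=15, a=1
  step 10: m=11, q=2, a=11
  step 11: m=11, q=15, a=1
  step 12: m=4, q=9, a=1
  step 13: m=5, q=14, a=1
  step 14: m=9, q=5, a=4
  step 15: m=11, q=6, a=3
  step 16: m=7, q=17, a=1
  step 17: m=10, q=3, a=7
  step 18: m=11, q=10, a=2
  step 19: m=9, q=7, a=3
  step 20: m=12, q=1, a=24
a_20 = 2*a_0 = 24, so the period closes here.
sqrt(151) = [12; 3, 2, 7, 1, 3, 4, 1, 1, 1, 11, 1, 1, 1, 4, 3, 1, 7, 2, 3, 24]
Period length = 20

20


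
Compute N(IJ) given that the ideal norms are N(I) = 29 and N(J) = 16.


N(IJ) = N(I) * N(J)
= 29 * 16
= 464

464


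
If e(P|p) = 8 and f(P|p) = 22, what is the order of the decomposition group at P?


|D_P| = e * f
= 8 * 22
= 176

176


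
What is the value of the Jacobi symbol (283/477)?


Compute (283/477) via quadratic reciprocity:
  reciprocity: (283/477) -> +(477/283)
  reduce: (194/283)
  pull out 2: (2/283) = -1  (since 283 mod 8 = 3)
  reciprocity: (97/283) -> +(283/97)
  reduce: (89/97)
  reciprocity: (89/97) -> +(97/89)
  reduce: (8/89)
  pull out 2: (2/89) = +1  (since 89 mod 8 = 1)
  pull out 2: (2/89) = +1  (since 89 mod 8 = 1)
  pull out 2: (2/89) = +1  (since 89 mod 8 = 1)
  (1/89) = 1
Product of signs = -1

-1


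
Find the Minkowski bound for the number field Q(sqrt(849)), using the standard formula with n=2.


d = 849, d mod 4 = 1, so disc(K) = d = 849; |disc(K)| = 849
Real quadratic field, so n = 2, s = r2 = 0, r1 = 2
M = (n!/n^n) * (4/pi)^s * sqrt(|disc(K)|) = (2!/2^2) * (4/pi)^0 * sqrt(849)
= 0.5 * 1.000000 * 29.137605
= 14.5688

14.5688


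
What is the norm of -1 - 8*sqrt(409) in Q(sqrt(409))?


N(a + b*sqrt(d)) = a^2 - d*b^2
= (-1)^2 - (409)*(-8)^2
= 1 - 26176
= -26175

-26175


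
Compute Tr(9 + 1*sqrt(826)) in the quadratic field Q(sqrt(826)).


Tr(a + b*sqrt(d)) = (a + b*sqrt(d)) + (a - b*sqrt(d)) = 2a
= 2 * (9)
= 18

18


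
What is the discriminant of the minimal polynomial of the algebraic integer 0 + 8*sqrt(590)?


The element 0 + 8*sqrt(590) has minimal polynomial:
x^2 + 0*x - 37760
Discriminant = (0)^2 - 4*(-37760)
= 0 + 151040
= 151040

151040


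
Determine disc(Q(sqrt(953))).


For K = Q(sqrt(d)) with d squarefree: disc(K) = d if d = 1 mod 4, and disc(K) = 4d if d = 2 or 3 mod 4.
Here d = 953, and d mod 4 = 1.
d = 1 mod 4 (O_K = Z[(1+sqrt(d))/2]), so disc(K) = d = 953

953


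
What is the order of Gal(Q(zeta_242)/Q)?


|Gal(Q(zeta_242)/Q)| = phi(242)
= 110

110


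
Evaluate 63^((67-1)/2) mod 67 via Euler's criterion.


p = 67 is prime and the exponent is (p-1)/2 = 33, so by Euler's criterion 63^33 = (63/67) = +1 or -1 mod 67.
Compute by square-and-multiply:
  33 = 32 + 1 (binary 100001)
  Repeated squaring mod 67: 63^1 = 63, 63^2 = 16, 63^4 = 55, 63^8 = 10, 63^16 = 33, 63^32 = 17
  63^33 = 63^32 * 63^1 = 17 * 63 mod 67
    17 * 63 = 1071 = 66 mod 67
  63^33 = 66 mod 67
Result 66 = p - 1 = -1 mod 67: 63 is a quadratic non-residue mod 67. As a residue in [0, p-1] the value is 66.
63^33 mod 67 = 66

66


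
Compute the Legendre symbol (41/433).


p = 433 is prime, so compute (41/433) with the reciprocity algorithm (Jacobi-symbol steps: pull out 2s via (2/n), flip via reciprocity, reduce):
  reciprocity: (41/433) -> +(433/41)
  reduce: (23/41)
  reciprocity: (23/41) -> +(41/23)
  reduce: (18/23)
  pull out 2: (2/23) = +1  (since 23 mod 8 = 7)
  reciprocity: (9/23) -> +(23/9)
  reduce: (5/9)
  reciprocity: (5/9) -> +(9/5)
  reduce: (4/5)
  pull out 2: (2/5) = -1  (since 5 mod 8 = 5)
  pull out 2: (2/5) = -1  (since 5 mod 8 = 5)
  (1/5) = 1
Product of signs = 1
(41/433) = 1

1


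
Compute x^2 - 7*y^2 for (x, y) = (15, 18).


x^2 - d*y^2
= 15^2 - 7*18^2
= 225 - 2268
= -2043

-2043


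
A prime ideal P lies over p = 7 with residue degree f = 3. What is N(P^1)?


N(P^a) = p^(a*f)
= 7^(1*3)
= 7^3
= 343

343


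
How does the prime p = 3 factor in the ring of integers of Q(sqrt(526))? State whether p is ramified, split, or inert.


K = Q(sqrt(526)). Since d mod 4 = 2, disc(K) = 2104.
Check p | disc: 2104 mod 3 = 1.
p does not divide disc. Compute Legendre symbol (d/p):
1^((3-1)/2) mod 3 = 1
(d/p) = 1, so p splits: (p) = P*P' with e=1, f=1, g=2.
Therefore p is split.

split


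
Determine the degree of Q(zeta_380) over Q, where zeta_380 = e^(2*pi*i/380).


The degree equals Euler's totient phi(380).
380 = 2^2 * 5 * 19
phi(380) = 144

144


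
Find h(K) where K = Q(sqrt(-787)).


K = Q(sqrt(-787)). d mod 4 = 1, so D = disc(K) = d = -787
h(K) equals the number of primitive reduced positive-definite forms (a, b, c) = a*x^2 + b*x*y + c*y^2 with b^2 - 4ac = D,
where reduced means |b| <= a <= c, with b >= 0 whenever |b| = a or a = c, and primitive means gcd(a, b, c) = 1.
Reduced forces 3a^2 <= |D| = 787, so 1 <= a <= 16; b must have the parity of D, and c = (b^2 - D)/(4a) must be an integer >= a.
Enumerate a = 1..16, b in [-a, a]:
  a=1: (1, 1, 197)  [1]
  a=2..6: none
  a=7: (7, -5, 29), (7, 5, 29)  [2]
  a=8..10: none
  a=11: (11, -7, 19), (11, 7, 19)  [2]
  a=12..16: none
Total reduced forms: 1 + 2 + 2 = 5
h = 5

5


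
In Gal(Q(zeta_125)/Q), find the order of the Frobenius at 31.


The Frobenius at p in Gal(Q(zeta_n)/Q) = (Z/nZ)* is the class of p, so its order is ord_125(31), the smallest k >= 1 with 31^k = 1 mod 125.
n = 125 = 5^3, phi(125) = 100; the order divides phi(n).
Divisors of 100: 1, 2, 4, 5, 10, 20, 25, 50, 100
Repeated squaring mod 125: 31^1 = 31, 31^2 = 86, 31^4 = 21, 31^8 = 66, 31^16 = 106, 31^32 = 111, 31^64 = 71
Test divisors in increasing order:
  k=1: 31^1 = 31 mod 125
  k=2: 31^2 = 86 mod 125
  k=4: 31^4 = 21 mod 125
  k=5: 31^5 = 21 * 31 = 26 mod 125
  k=10: 31^10 = 66 * 86 = 51 mod 125
  k=20: 31^20 = 106 * 21 = 101 mod 125
  k=25: 31^25 = 106 * 66 * 31 = 1 mod 125  <- first divisor giving 1
Order = 25

25


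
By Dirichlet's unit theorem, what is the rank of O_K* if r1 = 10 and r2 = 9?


By Dirichlet's unit theorem:
rank = r1 + r2 - 1
= 10 + 9 - 1
= 18

18


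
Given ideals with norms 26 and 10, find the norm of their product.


N(IJ) = N(I) * N(J)
= 26 * 10
= 260

260


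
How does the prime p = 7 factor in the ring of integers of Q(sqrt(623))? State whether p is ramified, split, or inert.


K = Q(sqrt(623)). Since d mod 4 = 3, disc(K) = 2492.
Check p | disc: 2492 mod 7 = 0.
p divides disc, so p ramifies: (p) = P^2 with e=2, f=1, g=1.
Therefore p is ramified.

ramified


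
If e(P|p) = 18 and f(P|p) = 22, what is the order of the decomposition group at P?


|D_P| = e * f
= 18 * 22
= 396

396


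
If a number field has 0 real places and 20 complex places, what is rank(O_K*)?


By Dirichlet's unit theorem:
rank = r1 + r2 - 1
= 0 + 20 - 1
= 19

19


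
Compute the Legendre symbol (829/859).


p = 859 is prime, so compute (829/859) with the reciprocity algorithm (Jacobi-symbol steps: pull out 2s via (2/n), flip via reciprocity, reduce):
  reciprocity: (829/859) -> +(859/829)
  reduce: (30/829)
  pull out 2: (2/829) = -1  (since 829 mod 8 = 5)
  reciprocity: (15/829) -> +(829/15)
  reduce: (4/15)
  pull out 2: (2/15) = +1  (since 15 mod 8 = 7)
  pull out 2: (2/15) = +1  (since 15 mod 8 = 7)
  (1/15) = 1
Product of signs = -1
(829/859) = -1

-1


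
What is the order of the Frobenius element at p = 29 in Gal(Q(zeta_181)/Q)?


The Frobenius at p in Gal(Q(zeta_n)/Q) = (Z/nZ)* is the class of p, so its order is ord_181(29), the smallest k >= 1 with 29^k = 1 mod 181.
n = 181 = 181, phi(181) = 180; the order divides phi(n).
Divisors of 180: 1, 2, 3, 4, 5, 6, 9, 10, 12, 15, 18, 20, 30, 36, 45, 60, 90, 180
Repeated squaring mod 181: 29^1 = 29, 29^2 = 117, 29^4 = 114, 29^8 = 145, 29^16 = 29, 29^32 = 117, 29^64 = 114, 29^128 = 145
Test divisors in increasing order:
  k=1: 29^1 = 29 mod 181
  k=2: 29^2 = 117 mod 181
  k=3: 29^3 = 117 * 29 = 135 mod 181
  k=4: 29^4 = 114 mod 181
  k=5: 29^5 = 114 * 29 = 48 mod 181
  k=6: 29^6 = 114 * 117 = 125 mod 181
  k=9: 29^9 = 145 * 29 = 42 mod 181
  k=10: 29^10 = 145 * 117 = 132 mod 181
  k=12: 29^12 = 145 * 114 = 59 mod 181
  k=15: 29^15 = 145 * 114 * 117 * 29 = 1 mod 181  <- first divisor giving 1
Order = 15

15


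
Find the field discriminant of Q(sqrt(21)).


For K = Q(sqrt(d)) with d squarefree: disc(K) = d if d = 1 mod 4, and disc(K) = 4d if d = 2 or 3 mod 4.
Here d = 21, and d mod 4 = 1.
d = 1 mod 4 (O_K = Z[(1+sqrt(d))/2]), so disc(K) = d = 21

21


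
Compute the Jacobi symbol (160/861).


Compute (160/861) via quadratic reciprocity:
  pull out 2: (2/861) = -1  (since 861 mod 8 = 5)
  pull out 2: (2/861) = -1  (since 861 mod 8 = 5)
  pull out 2: (2/861) = -1  (since 861 mod 8 = 5)
  pull out 2: (2/861) = -1  (since 861 mod 8 = 5)
  pull out 2: (2/861) = -1  (since 861 mod 8 = 5)
  reciprocity: (5/861) -> +(861/5)
  reduce: (1/5)
  (1/5) = 1
Product of signs = -1

-1


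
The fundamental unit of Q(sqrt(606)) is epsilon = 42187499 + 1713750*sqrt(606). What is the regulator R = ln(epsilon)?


epsilon = 42187499 + 1713750*sqrt(606)
= 8.4375e+07
R = ln(8.4375e+07)
= 18.2508

18.2508


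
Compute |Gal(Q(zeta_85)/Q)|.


|Gal(Q(zeta_85)/Q)| = phi(85)
= 64

64


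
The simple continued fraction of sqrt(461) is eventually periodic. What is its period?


Run the CF algorithm for sqrt(461).
a_0 = floor(sqrt(461)) = 21; set m_0=0, q_0=1.
Recurrence: m' = q*a - m,  q' = (d - m'^2)/q,  a' = floor((a_0 + m')/q').
  step 1: m=21, q=20, a=2
  step 2: m=19, q=5, a=8
  step 3: m=21, q=4, a=10
  step 4: m=19, q=25, a=1
  step 5: m=6, q=17, a=1
  step 6: m=11, q=20, a=1
  step 7: m=9, q=19, a=1
  step 8: m=10, q=19, a=1
  step 9: m=9, q=20, a=1
  step 10: m=11, q=17, a=1
  step 11: m=6, q=25, a=1
  step 12: m=19, q=4, a=10
  step 13: m=21, q=5, a=8
  step 14: m=19, q=20, a=2
  step 15: m=21, q=1, a=42
a_15 = 2*a_0 = 42, so the period closes here.
sqrt(461) = [21; 2, 8, 10, 1, 1, 1, 1, 1, 1, 1, 1, 10, 8, 2, 42]
Period length = 15

15


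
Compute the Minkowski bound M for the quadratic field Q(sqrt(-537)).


d = -537, d mod 4 = 3, so disc(K) = 4d = -2148; |disc(K)| = 2148
Imaginary quadratic field, so n = 2, s = r2 = 1, r1 = 0
M = (n!/n^n) * (4/pi)^s * sqrt(|disc(K)|) = (2!/2^2) * (4/pi)^1 * sqrt(2148)
= 0.5 * 1.273240 * 46.346521
= 29.5051

29.5051


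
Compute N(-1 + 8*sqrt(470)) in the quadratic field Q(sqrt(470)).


N(a + b*sqrt(d)) = a^2 - d*b^2
= (-1)^2 - (470)*(8)^2
= 1 - 30080
= -30079

-30079


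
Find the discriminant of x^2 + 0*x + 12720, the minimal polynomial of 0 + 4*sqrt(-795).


The element 0 + 4*sqrt(-795) has minimal polynomial:
x^2 + 0*x + 12720
Discriminant = (0)^2 - 4*(12720)
= 0 - 50880
= -50880

-50880


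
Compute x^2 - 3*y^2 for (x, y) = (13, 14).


x^2 - d*y^2
= 13^2 - 3*14^2
= 169 - 588
= -419

-419


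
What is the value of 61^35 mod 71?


p = 71 is prime and the exponent is (p-1)/2 = 35, so by Euler's criterion 61^35 = (61/71) = +1 or -1 mod 71.
Compute by square-and-multiply:
  35 = 32 + 2 + 1 (binary 100011)
  Repeated squaring mod 71: 61^1 = 61, 61^2 = 29, 61^4 = 60, 61^8 = 50, 61^16 = 15, 61^32 = 12
  61^35 = 61^32 * 61^2 * 61^1 = 12 * 29 * 61 mod 71
    12 * 29 = 348 = 64 mod 71
    64 * 61 = 3904 = 70 mod 71
  61^35 = 70 mod 71
Result 70 = p - 1 = -1 mod 71: 61 is a quadratic non-residue mod 71. As a residue in [0, p-1] the value is 70.
61^35 mod 71 = 70

70


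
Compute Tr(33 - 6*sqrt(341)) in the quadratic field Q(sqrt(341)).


Tr(a + b*sqrt(d)) = (a + b*sqrt(d)) + (a - b*sqrt(d)) = 2a
= 2 * (33)
= 66

66


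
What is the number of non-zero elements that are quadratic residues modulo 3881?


For prime p, the number of non-zero quadratic residues is (p-1)/2.
= (3881-1)/2
= 1940

1940


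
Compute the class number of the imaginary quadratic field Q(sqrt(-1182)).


K = Q(sqrt(-1182)). d mod 4 = 2, so D = disc(K) = 4d = -4728
h(K) equals the number of primitive reduced positive-definite forms (a, b, c) = a*x^2 + b*x*y + c*y^2 with b^2 - 4ac = D,
where reduced means |b| <= a <= c, with b >= 0 whenever |b| = a or a = c, and primitive means gcd(a, b, c) = 1.
Reduced forces 3a^2 <= |D| = 4728, so 1 <= a <= 39; b must have the parity of D, and c = (b^2 - D)/(4a) must be an integer >= a.
Enumerate a = 1..39, b in [-a, a]:
  a=1: (1, 0, 1182)  [1]
  a=2: (2, 0, 591)  [1]
  a=3: (3, 0, 394)  [1]
  a=4..5: none
  a=6: (6, 0, 197)  [1]
  a=7: (7, -2, 169), (7, 2, 169)  [2]
  a=8..12: none
  a=13: (13, -2, 91), (13, 2, 91)  [2]
  a=14: (14, -12, 87), (14, 12, 87)  [2]
  a=15..16: none
  a=17: (17, -10, 71), (17, 10, 71)  [2]
  a=18..20: none
  a=21: (21, -12, 58), (21, 12, 58)  [2]
  a=22..25: none
  a=26: (26, -24, 51), (26, 24, 51)  [2]
  a=27..28: none
  a=29: (29, -12, 42), (29, 12, 42)  [2]
  a=30..33: none
  a=34: (34, -24, 39), (34, 24, 39)  [2]
  a=35..39: none
Total reduced forms: 1 + 1 + 1 + 1 + 2 + 2 + 2 + 2 + 2 + 2 + 2 + 2 = 20
h = 20

20


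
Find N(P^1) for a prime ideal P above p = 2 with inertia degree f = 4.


N(P^a) = p^(a*f)
= 2^(1*4)
= 2^4
= 16

16


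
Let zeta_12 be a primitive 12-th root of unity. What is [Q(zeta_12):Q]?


The degree equals Euler's totient phi(12).
12 = 2^2 * 3
phi(12) = 4

4


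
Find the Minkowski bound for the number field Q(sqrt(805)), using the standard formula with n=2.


d = 805, d mod 4 = 1, so disc(K) = d = 805; |disc(K)| = 805
Real quadratic field, so n = 2, s = r2 = 0, r1 = 2
M = (n!/n^n) * (4/pi)^s * sqrt(|disc(K)|) = (2!/2^2) * (4/pi)^0 * sqrt(805)
= 0.5 * 1.000000 * 28.372522
= 14.1863

14.1863


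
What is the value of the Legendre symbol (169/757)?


p = 757 is prime, so compute (169/757) with the reciprocity algorithm (Jacobi-symbol steps: pull out 2s via (2/n), flip via reciprocity, reduce):
  reciprocity: (169/757) -> +(757/169)
  reduce: (81/169)
  reciprocity: (81/169) -> +(169/81)
  reduce: (7/81)
  reciprocity: (7/81) -> +(81/7)
  reduce: (4/7)
  pull out 2: (2/7) = +1  (since 7 mod 8 = 7)
  pull out 2: (2/7) = +1  (since 7 mod 8 = 7)
  (1/7) = 1
Product of signs = 1
(169/757) = 1

1


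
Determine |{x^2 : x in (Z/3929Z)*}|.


For prime p, the number of non-zero quadratic residues is (p-1)/2.
= (3929-1)/2
= 1964

1964


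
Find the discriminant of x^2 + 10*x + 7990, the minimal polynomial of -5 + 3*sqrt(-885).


The element -5 + 3*sqrt(-885) has minimal polynomial:
x^2 + 10*x + 7990
Discriminant = (10)^2 - 4*(7990)
= 100 - 31960
= -31860

-31860


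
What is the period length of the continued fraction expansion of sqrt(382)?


Run the CF algorithm for sqrt(382).
a_0 = floor(sqrt(382)) = 19; set m_0=0, q_0=1.
Recurrence: m' = q*a - m,  q' = (d - m'^2)/q,  a' = floor((a_0 + m')/q').
  step 1: m=19, q=21, a=1
  step 2: m=2, q=18, a=1
  step 3: m=16, q=7, a=5
  step 4: m=19, q=3, a=12
  step 5: m=17, q=31, a=1
  step 6: m=14, q=6, a=5
  step 7: m=16, q=21, a=1
  step 8: m=5, q=17, a=1
  step 9: m=12, q=14, a=2
  step 10: m=16, q=9, a=3
  step 11: m=11, q=29, a=1
  step 12: m=18, q=2, a=18
  step 13: m=18, q=29, a=1
  step 14: m=11, q=9, a=3
  step 15: m=16, q=14, a=2
  step 16: m=12, q=17, a=1
  step 17: m=5, q=21, a=1
  step 18: m=16, q=6, a=5
  step 19: m=14, q=31, a=1
  step 20: m=17, q=3, a=12
  step 21: m=19, q=7, a=5
  step 22: m=16, q=18, a=1
  step 23: m=2, q=21, a=1
  step 24: m=19, q=1, a=38
a_24 = 2*a_0 = 38, so the period closes here.
sqrt(382) = [19; 1, 1, 5, 12, 1, 5, 1, 1, 2, 3, 1, 18, 1, 3, 2, 1, 1, 5, 1, 12, 5, 1, 1, 38]
Period length = 24

24


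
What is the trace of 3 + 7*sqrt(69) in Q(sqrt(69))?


Tr(a + b*sqrt(d)) = (a + b*sqrt(d)) + (a - b*sqrt(d)) = 2a
= 2 * (3)
= 6

6


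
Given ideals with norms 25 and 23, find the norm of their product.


N(IJ) = N(I) * N(J)
= 25 * 23
= 575

575


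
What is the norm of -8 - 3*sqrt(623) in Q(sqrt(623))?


N(a + b*sqrt(d)) = a^2 - d*b^2
= (-8)^2 - (623)*(-3)^2
= 64 - 5607
= -5543

-5543


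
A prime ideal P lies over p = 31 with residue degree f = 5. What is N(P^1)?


N(P^a) = p^(a*f)
= 31^(1*5)
= 31^5
= 28629151

28629151


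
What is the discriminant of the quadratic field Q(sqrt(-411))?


For K = Q(sqrt(d)) with d squarefree: disc(K) = d if d = 1 mod 4, and disc(K) = 4d if d = 2 or 3 mod 4.
Here d = -411, and d mod 4 = 1.
d = 1 mod 4 (O_K = Z[(1+sqrt(d))/2]), so disc(K) = d = -411

-411


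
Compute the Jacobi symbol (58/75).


Compute (58/75) via quadratic reciprocity:
  pull out 2: (2/75) = -1  (since 75 mod 8 = 3)
  reciprocity: (29/75) -> +(75/29)
  reduce: (17/29)
  reciprocity: (17/29) -> +(29/17)
  reduce: (12/17)
  pull out 2: (2/17) = +1  (since 17 mod 8 = 1)
  pull out 2: (2/17) = +1  (since 17 mod 8 = 1)
  reciprocity: (3/17) -> +(17/3)
  reduce: (2/3)
  pull out 2: (2/3) = -1  (since 3 mod 8 = 3)
  (1/3) = 1
Product of signs = 1

1


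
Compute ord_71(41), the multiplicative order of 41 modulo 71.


We want ord_71(41), the smallest k >= 1 with 41^k = 1 mod 71.
n = 71 = 71, phi(71) = 70; the order divides phi(n).
Divisors of 70: 1, 2, 5, 7, 10, 14, 35, 70
Repeated squaring mod 71: 41^1 = 41, 41^2 = 48, 41^4 = 32, 41^8 = 30, 41^16 = 48, 41^32 = 32, 41^64 = 30
Test divisors in increasing order:
  k=1: 41^1 = 41 mod 71
  k=2: 41^2 = 48 mod 71
  k=5: 41^5 = 32 * 41 = 34 mod 71
  k=7: 41^7 = 32 * 48 * 41 = 70 mod 71
  k=10: 41^10 = 30 * 48 = 20 mod 71
  k=14: 41^14 = 30 * 32 * 48 = 1 mod 71  <- first divisor giving 1
Order = 14

14


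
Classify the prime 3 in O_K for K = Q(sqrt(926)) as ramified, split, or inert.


K = Q(sqrt(926)). Since d mod 4 = 2, disc(K) = 3704.
Check p | disc: 3704 mod 3 = 2.
p does not divide disc. Compute Legendre symbol (d/p):
2^((3-1)/2) mod 3 = -1
(d/p) = -1, so p is inert: (p) stays prime with e=1, f=2, g=1.
Therefore p is inert.

inert


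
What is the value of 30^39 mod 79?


p = 79 is prime and the exponent is (p-1)/2 = 39, so by Euler's criterion 30^39 = (30/79) = +1 or -1 mod 79.
Compute by square-and-multiply:
  39 = 32 + 4 + 2 + 1 (binary 100111)
  Repeated squaring mod 79: 30^1 = 30, 30^2 = 31, 30^4 = 13, 30^8 = 11, 30^16 = 42, 30^32 = 26
  30^39 = 30^32 * 30^4 * 30^2 * 30^1 = 26 * 13 * 31 * 30 mod 79
    26 * 13 = 338 = 22 mod 79
    22 * 31 = 682 = 50 mod 79
    50 * 30 = 1500 = 78 mod 79
  30^39 = 78 mod 79
Result 78 = p - 1 = -1 mod 79: 30 is a quadratic non-residue mod 79. As a residue in [0, p-1] the value is 78.
30^39 mod 79 = 78

78


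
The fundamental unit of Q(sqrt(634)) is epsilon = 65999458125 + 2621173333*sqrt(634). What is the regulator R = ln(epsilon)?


epsilon = 65999458125 + 2621173333*sqrt(634)
= 1.3200e+11
R = ln(1.3200e+11)
= 25.6061

25.6061


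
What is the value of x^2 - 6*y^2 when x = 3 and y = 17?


x^2 - d*y^2
= 3^2 - 6*17^2
= 9 - 1734
= -1725

-1725


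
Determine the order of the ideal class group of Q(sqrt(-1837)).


K = Q(sqrt(-1837)). d mod 4 = 3, so D = disc(K) = 4d = -7348
h(K) equals the number of primitive reduced positive-definite forms (a, b, c) = a*x^2 + b*x*y + c*y^2 with b^2 - 4ac = D,
where reduced means |b| <= a <= c, with b >= 0 whenever |b| = a or a = c, and primitive means gcd(a, b, c) = 1.
Reduced forces 3a^2 <= |D| = 7348, so 1 <= a <= 49; b must have the parity of D, and c = (b^2 - D)/(4a) must be an integer >= a.
Enumerate a = 1..49, b in [-a, a]:
  a=1: (1, 0, 1837)  [1]
  a=2: (2, 2, 919)  [1]
  a=3..6: none
  a=7: (7, -4, 263), (7, 4, 263)  [2]
  a=8..10: none
  a=11: (11, 0, 167)  [1]
  a=12: none
  a=13: (13, -6, 142), (13, 6, 142)  [2]
  a=14: (14, -10, 133), (14, 10, 133)  [2]
  a=15..16: none
  a=17: (17, -8, 109), (17, 8, 109)  [2]
  a=18: none
  a=19: (19, -10, 98), (19, 10, 98)  [2]
  a=20..21: none
  a=22: (22, 22, 89)  [1]
  a=23: (23, -14, 82), (23, 14, 82)  [2]
  a=24..25: none
  a=26: (26, -6, 71), (26, 6, 71)  [2]
  a=27..33: none
  a=34: (34, -26, 59), (34, 26, 59)  [2]
  a=35..37: none
  a=38: (38, -10, 49), (38, 10, 49)  [2]
  a=39..40: none
  a=41: (41, -14, 46), (41, 14, 46)  [2]
  a=42..49: none
Total reduced forms: 1 + 1 + 2 + 1 + 2 + 2 + 2 + 2 + 1 + 2 + 2 + 2 + 2 + 2 = 24
h = 24

24


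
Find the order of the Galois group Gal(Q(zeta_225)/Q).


|Gal(Q(zeta_225)/Q)| = phi(225)
= 120

120


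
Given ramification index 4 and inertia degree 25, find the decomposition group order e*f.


|D_P| = e * f
= 4 * 25
= 100

100


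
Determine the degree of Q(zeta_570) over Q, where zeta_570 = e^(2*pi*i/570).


The degree equals Euler's totient phi(570).
570 = 2 * 3 * 5 * 19
phi(570) = 144

144


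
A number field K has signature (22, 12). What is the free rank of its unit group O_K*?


By Dirichlet's unit theorem:
rank = r1 + r2 - 1
= 22 + 12 - 1
= 33

33


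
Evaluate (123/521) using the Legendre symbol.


p = 521 is prime, so compute (123/521) with the reciprocity algorithm (Jacobi-symbol steps: pull out 2s via (2/n), flip via reciprocity, reduce):
  reciprocity: (123/521) -> +(521/123)
  reduce: (29/123)
  reciprocity: (29/123) -> +(123/29)
  reduce: (7/29)
  reciprocity: (7/29) -> +(29/7)
  reduce: (1/7)
  (1/7) = 1
Product of signs = 1
(123/521) = 1

1


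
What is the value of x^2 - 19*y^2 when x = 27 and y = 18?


x^2 - d*y^2
= 27^2 - 19*18^2
= 729 - 6156
= -5427

-5427


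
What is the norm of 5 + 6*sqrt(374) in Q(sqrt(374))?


N(a + b*sqrt(d)) = a^2 - d*b^2
= (5)^2 - (374)*(6)^2
= 25 - 13464
= -13439

-13439


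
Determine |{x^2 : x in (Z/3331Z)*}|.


For prime p, the number of non-zero quadratic residues is (p-1)/2.
= (3331-1)/2
= 1665

1665


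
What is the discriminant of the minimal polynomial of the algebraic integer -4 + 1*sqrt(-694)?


The element -4 + 1*sqrt(-694) has minimal polynomial:
x^2 + 8*x + 710
Discriminant = (8)^2 - 4*(710)
= 64 - 2840
= -2776

-2776


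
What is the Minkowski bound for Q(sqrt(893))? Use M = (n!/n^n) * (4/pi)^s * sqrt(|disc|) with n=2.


d = 893, d mod 4 = 1, so disc(K) = d = 893; |disc(K)| = 893
Real quadratic field, so n = 2, s = r2 = 0, r1 = 2
M = (n!/n^n) * (4/pi)^s * sqrt(|disc(K)|) = (2!/2^2) * (4/pi)^0 * sqrt(893)
= 0.5 * 1.000000 * 29.883106
= 14.9416

14.9416


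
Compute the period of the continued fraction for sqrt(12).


Run the CF algorithm for sqrt(12).
a_0 = floor(sqrt(12)) = 3; set m_0=0, q_0=1.
Recurrence: m' = q*a - m,  q' = (d - m'^2)/q,  a' = floor((a_0 + m')/q').
  step 1: m=3, q=3, a=2
  step 2: m=3, q=1, a=6
a_2 = 2*a_0 = 6, so the period closes here.
sqrt(12) = [3; 2, 6]
Period length = 2

2


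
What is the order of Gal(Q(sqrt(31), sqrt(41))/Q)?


The 2 square roots of distinct primes are multiplicatively independent over Q,
so [K:Q] = 2^2 and Gal(K/Q) is isomorphic to (Z/2Z)^2.
|Gal| = 2^2 = 4

4


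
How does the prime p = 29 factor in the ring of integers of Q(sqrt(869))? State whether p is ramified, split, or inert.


K = Q(sqrt(869)). Since d mod 4 = 1, disc(K) = 869.
Check p | disc: 869 mod 29 = 28.
p does not divide disc. Compute Legendre symbol (d/p):
28^((29-1)/2) mod 29 = 1
(d/p) = 1, so p splits: (p) = P*P' with e=1, f=1, g=2.
Therefore p is split.

split


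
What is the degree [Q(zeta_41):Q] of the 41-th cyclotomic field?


The degree equals Euler's totient phi(41).
41 = 41
phi(41) = 40

40


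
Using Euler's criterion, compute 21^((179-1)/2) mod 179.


p = 179 is prime and the exponent is (p-1)/2 = 89, so by Euler's criterion 21^89 = (21/179) = +1 or -1 mod 179.
Compute by square-and-multiply:
  89 = 64 + 16 + 8 + 1 (binary 1011001)
  Repeated squaring mod 179: 21^1 = 21, 21^2 = 83, 21^4 = 87, 21^8 = 51, 21^16 = 95, 21^32 = 75, 21^64 = 76
  21^89 = 21^64 * 21^16 * 21^8 * 21^1 = 76 * 95 * 51 * 21 mod 179
    76 * 95 = 7220 = 60 mod 179
    60 * 51 = 3060 = 17 mod 179
    17 * 21 = 357 = 178 mod 179
  21^89 = 178 mod 179
Result 178 = p - 1 = -1 mod 179: 21 is a quadratic non-residue mod 179. As a residue in [0, p-1] the value is 178.
21^89 mod 179 = 178

178


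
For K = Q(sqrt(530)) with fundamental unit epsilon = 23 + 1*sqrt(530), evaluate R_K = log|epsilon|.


epsilon = 23 + 1*sqrt(530)
= 46.0217
R = ln(46.0217)
= 3.8291

3.8291


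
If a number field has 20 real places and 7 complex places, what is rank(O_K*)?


By Dirichlet's unit theorem:
rank = r1 + r2 - 1
= 20 + 7 - 1
= 26

26


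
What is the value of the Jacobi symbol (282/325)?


Compute (282/325) via quadratic reciprocity:
  pull out 2: (2/325) = -1  (since 325 mod 8 = 5)
  reciprocity: (141/325) -> +(325/141)
  reduce: (43/141)
  reciprocity: (43/141) -> +(141/43)
  reduce: (12/43)
  pull out 2: (2/43) = -1  (since 43 mod 8 = 3)
  pull out 2: (2/43) = -1  (since 43 mod 8 = 3)
  reciprocity: (3/43) -> -(43/3)
  reduce: (1/3)
  (1/3) = 1
Product of signs = 1

1


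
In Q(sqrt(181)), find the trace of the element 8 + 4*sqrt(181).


Tr(a + b*sqrt(d)) = (a + b*sqrt(d)) + (a - b*sqrt(d)) = 2a
= 2 * (8)
= 16

16


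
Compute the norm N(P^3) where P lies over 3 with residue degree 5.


N(P^a) = p^(a*f)
= 3^(3*5)
= 3^15
= 14348907

14348907


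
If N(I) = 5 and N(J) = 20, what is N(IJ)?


N(IJ) = N(I) * N(J)
= 5 * 20
= 100

100


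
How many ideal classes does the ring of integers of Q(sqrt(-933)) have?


K = Q(sqrt(-933)). d mod 4 = 3, so D = disc(K) = 4d = -3732
h(K) equals the number of primitive reduced positive-definite forms (a, b, c) = a*x^2 + b*x*y + c*y^2 with b^2 - 4ac = D,
where reduced means |b| <= a <= c, with b >= 0 whenever |b| = a or a = c, and primitive means gcd(a, b, c) = 1.
Reduced forces 3a^2 <= |D| = 3732, so 1 <= a <= 35; b must have the parity of D, and c = (b^2 - D)/(4a) must be an integer >= a.
Enumerate a = 1..35, b in [-a, a]:
  a=1: (1, 0, 933)  [1]
  a=2: (2, 2, 467)  [1]
  a=3: (3, 0, 311)  [1]
  a=4..5: none
  a=6: (6, 6, 157)  [1]
  a=7..12: none
  a=13: (13, -8, 73), (13, 8, 73)  [2]
  a=14..16: none
  a=17: (17, -12, 57), (17, 12, 57)  [2]
  a=18: none
  a=19: (19, -12, 51), (19, 12, 51)  [2]
  a=20..25: none
  a=26: (26, -18, 39), (26, 18, 39)  [2]
  a=27..28: none
  a=29: (29, -26, 38), (29, 26, 38)  [2]
  a=30: none
  a=31: (31, -22, 34), (31, 22, 34)  [2]
  a=32..35: none
Total reduced forms: 1 + 1 + 1 + 1 + 2 + 2 + 2 + 2 + 2 + 2 = 16
h = 16

16


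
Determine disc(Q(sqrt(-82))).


For K = Q(sqrt(d)) with d squarefree: disc(K) = d if d = 1 mod 4, and disc(K) = 4d if d = 2 or 3 mod 4.
Here d = -82, and d mod 4 = 2.
d = 2 mod 4, not 1 (O_K = Z[sqrt(d)]), so disc(K) = 4d = 4 * (-82) = -328

-328


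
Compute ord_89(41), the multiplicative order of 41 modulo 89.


We want ord_89(41), the smallest k >= 1 with 41^k = 1 mod 89.
n = 89 = 89, phi(89) = 88; the order divides phi(n).
Divisors of 88: 1, 2, 4, 8, 11, 22, 44, 88
Repeated squaring mod 89: 41^1 = 41, 41^2 = 79, 41^4 = 11, 41^8 = 32, 41^16 = 45, 41^32 = 67, 41^64 = 39
Test divisors in increasing order:
  k=1: 41^1 = 41 mod 89
  k=2: 41^2 = 79 mod 89
  k=4: 41^4 = 11 mod 89
  k=8: 41^8 = 32 mod 89
  k=11: 41^11 = 32 * 79 * 41 = 52 mod 89
  k=22: 41^22 = 45 * 11 * 79 = 34 mod 89
  k=44: 41^44 = 67 * 32 * 11 = 88 mod 89
  k=88: 41^88 = 39 * 45 * 32 = 1 mod 89  <- first divisor giving 1
Order = 88

88


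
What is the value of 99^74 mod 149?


p = 149 is prime and the exponent is (p-1)/2 = 74, so by Euler's criterion 99^74 = (99/149) = +1 or -1 mod 149.
Compute by square-and-multiply:
  74 = 64 + 8 + 2 (binary 1001010)
  Repeated squaring mod 149: 99^1 = 99, 99^2 = 116, 99^4 = 46, 99^8 = 30, 99^16 = 6, 99^32 = 36, 99^64 = 104
  99^74 = 99^64 * 99^8 * 99^2 = 104 * 30 * 116 mod 149
    104 * 30 = 3120 = 140 mod 149
    140 * 116 = 16240 = 148 mod 149
  99^74 = 148 mod 149
Result 148 = p - 1 = -1 mod 149: 99 is a quadratic non-residue mod 149. As a residue in [0, p-1] the value is 148.
99^74 mod 149 = 148

148


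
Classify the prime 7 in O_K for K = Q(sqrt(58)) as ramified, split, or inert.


K = Q(sqrt(58)). Since d mod 4 = 2, disc(K) = 232.
Check p | disc: 232 mod 7 = 1.
p does not divide disc. Compute Legendre symbol (d/p):
2^((7-1)/2) mod 7 = 1
(d/p) = 1, so p splits: (p) = P*P' with e=1, f=1, g=2.
Therefore p is split.

split


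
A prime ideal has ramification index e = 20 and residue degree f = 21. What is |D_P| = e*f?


|D_P| = e * f
= 20 * 21
= 420

420


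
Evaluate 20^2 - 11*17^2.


x^2 - d*y^2
= 20^2 - 11*17^2
= 400 - 3179
= -2779

-2779


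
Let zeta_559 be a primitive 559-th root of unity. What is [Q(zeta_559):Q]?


The degree equals Euler's totient phi(559).
559 = 13 * 43
phi(559) = 504

504


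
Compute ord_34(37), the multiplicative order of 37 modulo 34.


We want ord_34(37), the smallest k >= 1 with 37^k = 1 mod 34.
n = 34 = 2 * 17, phi(34) = 16; the order divides phi(n).
Divisors of 16: 1, 2, 4, 8, 16
Repeated squaring mod 34: 37^1 = 3, 37^2 = 9, 37^4 = 13, 37^8 = 33, 37^16 = 1
Test divisors in increasing order:
  k=1: 37^1 = 3 mod 34
  k=2: 37^2 = 9 mod 34
  k=4: 37^4 = 13 mod 34
  k=8: 37^8 = 33 mod 34
  k=16: 37^16 = 1 mod 34  <- first divisor giving 1
Order = 16

16


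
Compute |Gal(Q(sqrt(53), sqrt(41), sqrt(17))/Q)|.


The 3 square roots of distinct primes are multiplicatively independent over Q,
so [K:Q] = 2^3 and Gal(K/Q) is isomorphic to (Z/2Z)^3.
|Gal| = 2^3 = 8

8


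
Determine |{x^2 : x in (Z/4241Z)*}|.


For prime p, the number of non-zero quadratic residues is (p-1)/2.
= (4241-1)/2
= 2120

2120


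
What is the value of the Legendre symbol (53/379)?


p = 379 is prime, so compute (53/379) with the reciprocity algorithm (Jacobi-symbol steps: pull out 2s via (2/n), flip via reciprocity, reduce):
  reciprocity: (53/379) -> +(379/53)
  reduce: (8/53)
  pull out 2: (2/53) = -1  (since 53 mod 8 = 5)
  pull out 2: (2/53) = -1  (since 53 mod 8 = 5)
  pull out 2: (2/53) = -1  (since 53 mod 8 = 5)
  (1/53) = 1
Product of signs = -1
(53/379) = -1

-1


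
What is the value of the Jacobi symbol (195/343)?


Compute (195/343) via quadratic reciprocity:
  reciprocity: (195/343) -> -(343/195)
  reduce: (148/195)
  pull out 2: (2/195) = -1  (since 195 mod 8 = 3)
  pull out 2: (2/195) = -1  (since 195 mod 8 = 3)
  reciprocity: (37/195) -> +(195/37)
  reduce: (10/37)
  pull out 2: (2/37) = -1  (since 37 mod 8 = 5)
  reciprocity: (5/37) -> +(37/5)
  reduce: (2/5)
  pull out 2: (2/5) = -1  (since 5 mod 8 = 5)
  (1/5) = 1
Product of signs = -1

-1


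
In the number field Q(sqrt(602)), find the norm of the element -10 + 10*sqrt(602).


N(a + b*sqrt(d)) = a^2 - d*b^2
= (-10)^2 - (602)*(10)^2
= 100 - 60200
= -60100

-60100


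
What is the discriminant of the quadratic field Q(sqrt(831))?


For K = Q(sqrt(d)) with d squarefree: disc(K) = d if d = 1 mod 4, and disc(K) = 4d if d = 2 or 3 mod 4.
Here d = 831, and d mod 4 = 3.
d = 3 mod 4, not 1 (O_K = Z[sqrt(d)]), so disc(K) = 4d = 4 * (831) = 3324

3324


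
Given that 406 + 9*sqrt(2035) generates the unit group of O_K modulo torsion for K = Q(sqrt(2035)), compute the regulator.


epsilon = 406 + 9*sqrt(2035)
= 811.9988
R = ln(811.9988)
= 6.6995

6.6995


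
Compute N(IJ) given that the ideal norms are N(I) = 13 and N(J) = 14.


N(IJ) = N(I) * N(J)
= 13 * 14
= 182

182


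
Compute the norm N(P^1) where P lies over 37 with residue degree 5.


N(P^a) = p^(a*f)
= 37^(1*5)
= 37^5
= 69343957

69343957


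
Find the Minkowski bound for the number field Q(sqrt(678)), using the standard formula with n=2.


d = 678, d mod 4 = 2, so disc(K) = 4d = 2712; |disc(K)| = 2712
Real quadratic field, so n = 2, s = r2 = 0, r1 = 2
M = (n!/n^n) * (4/pi)^s * sqrt(|disc(K)|) = (2!/2^2) * (4/pi)^0 * sqrt(2712)
= 0.5 * 1.000000 * 52.076866
= 26.0384

26.0384


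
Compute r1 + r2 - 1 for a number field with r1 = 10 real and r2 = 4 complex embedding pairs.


By Dirichlet's unit theorem:
rank = r1 + r2 - 1
= 10 + 4 - 1
= 13

13


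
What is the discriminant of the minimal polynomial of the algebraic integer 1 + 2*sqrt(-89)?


The element 1 + 2*sqrt(-89) has minimal polynomial:
x^2 - 2*x + 357
Discriminant = (-2)^2 - 4*(357)
= 4 - 1428
= -1424

-1424


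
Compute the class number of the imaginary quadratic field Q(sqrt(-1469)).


K = Q(sqrt(-1469)). d mod 4 = 3, so D = disc(K) = 4d = -5876
h(K) equals the number of primitive reduced positive-definite forms (a, b, c) = a*x^2 + b*x*y + c*y^2 with b^2 - 4ac = D,
where reduced means |b| <= a <= c, with b >= 0 whenever |b| = a or a = c, and primitive means gcd(a, b, c) = 1.
Reduced forces 3a^2 <= |D| = 5876, so 1 <= a <= 44; b must have the parity of D, and c = (b^2 - D)/(4a) must be an integer >= a.
Enumerate a = 1..44, b in [-a, a]:
  a=1: (1, 0, 1469)  [1]
  a=2: (2, 2, 735)  [1]
  a=3: (3, -2, 490), (3, 2, 490)  [2]
  a=4: none
  a=5: (5, -2, 294), (5, 2, 294)  [2]
  a=6: (6, -2, 245), (6, 2, 245)  [2]
  a=7: (7, -2, 210), (7, 2, 210)  [2]
  a=8: none
  a=9: (9, -8, 165), (9, 8, 165)  [2]
  a=10: (10, -2, 147), (10, 2, 147)  [2]
  a=11: (11, -8, 135), (11, 8, 135)  [2]
  a=12: none
  a=13: (13, 0, 113)  [1]
  a=14: (14, -2, 105), (14, 2, 105)  [2]
  a=15: (15, -8, 99), (15, -2, 98), (15, 2, 98), (15, 8, 99)  [4]
  a=16..17: none
  a=18: (18, -10, 83), (18, 10, 83)  [2]
  a=19..20: none
  a=21: (21, -16, 73), (21, -2, 70), (21, 2, 70), (21, 16, 73)  [4]
  a=22: (22, -14, 69), (22, 14, 69)  [2]
  a=23: (23, -14, 66), (23, 14, 66)  [2]
  a=24: none
  a=25: (25, -18, 62), (25, 18, 62)  [2]
  a=26: (26, 26, 63)  [1]
  a=27: (27, -8, 55), (27, 8, 55)  [2]
  a=28..29: none
  a=30: (30, -22, 53), (30, -2, 49), (30, 2, 49), (30, 22, 53)  [4]
  a=31: (31, -18, 50), (31, 18, 50)  [2]
  a=32: none
  a=33: (33, -14, 46), (33, -8, 45), (33, 8, 45), (33, 14, 46)  [4]
  a=34: none
  a=35: (35, -12, 43), (35, -2, 42), (35, 2, 42), (35, 12, 43)  [4]
  a=36: none
  a=37: (37, -28, 45), (37, 28, 45)  [2]
  a=38: none
  a=39: (39, -26, 42), (39, 26, 42)  [2]
  a=40..44: none
Total reduced forms: 1 + 1 + 2 + 2 + 2 + 2 + 2 + 2 + 2 + 1 + 2 + 4 + 2 + 4 + 2 + 2 + 2 + 1 + 2 + 4 + 2 + 4 + 4 + 2 + 2 = 56
h = 56

56
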